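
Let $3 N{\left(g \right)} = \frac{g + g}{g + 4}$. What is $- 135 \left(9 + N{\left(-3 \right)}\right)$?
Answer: $-945$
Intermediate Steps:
$N{\left(g \right)} = \frac{2 g}{3 \left(4 + g\right)}$ ($N{\left(g \right)} = \frac{\left(g + g\right) \frac{1}{g + 4}}{3} = \frac{2 g \frac{1}{4 + g}}{3} = \frac{2 g}{3 \left(4 + g\right)}$)
$- 135 \left(9 + N{\left(-3 \right)}\right) = - 135 \left(9 + \frac{2}{3} \left(-3\right) \frac{1}{4 - 3}\right) = - 135 \left(9 + \frac{2}{3} \left(-3\right) 1^{-1}\right) = - 135 \left(9 + \frac{2}{3} \left(-3\right) 1\right) = - 135 \left(9 - 2\right) = \left(-135\right) 7 = -945$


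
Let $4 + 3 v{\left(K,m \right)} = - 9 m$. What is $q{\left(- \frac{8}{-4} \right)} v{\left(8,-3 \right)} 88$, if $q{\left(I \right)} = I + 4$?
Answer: $4048$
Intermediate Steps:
$v{\left(K,m \right)} = - \frac{4}{3} - 3 m$ ($v{\left(K,m \right)} = - \frac{4}{3} + \frac{\left(-9\right) m}{3} = - \frac{4}{3} - 3 m$)
$q{\left(I \right)} = 4 + I$
$q{\left(- \frac{8}{-4} \right)} v{\left(8,-3 \right)} 88 = \left(4 - \frac{8}{-4}\right) \left(- \frac{4}{3} - -9\right) 88 = \left(4 - -2\right) \left(- \frac{4}{3} + 9\right) 88 = \left(4 + 2\right) \frac{23}{3} \cdot 88 = 6 \cdot \frac{23}{3} \cdot 88 = 46 \cdot 88 = 4048$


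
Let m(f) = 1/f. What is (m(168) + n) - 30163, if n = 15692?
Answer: -2431127/168 ≈ -14471.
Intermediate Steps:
(m(168) + n) - 30163 = (1/168 + 15692) - 30163 = 2636257/168 - 30163 = -2431127/168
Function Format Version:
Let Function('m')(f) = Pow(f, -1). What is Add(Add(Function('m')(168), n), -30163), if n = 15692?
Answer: Rational(-2431127, 168) ≈ -14471.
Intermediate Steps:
Add(Add(Function('m')(168), n), -30163) = Add(Add(Pow(168, -1), 15692), -30163) = Add(Add(Rational(1, 168), 15692), -30163) = Add(Rational(2636257, 168), -30163) = Rational(-2431127, 168)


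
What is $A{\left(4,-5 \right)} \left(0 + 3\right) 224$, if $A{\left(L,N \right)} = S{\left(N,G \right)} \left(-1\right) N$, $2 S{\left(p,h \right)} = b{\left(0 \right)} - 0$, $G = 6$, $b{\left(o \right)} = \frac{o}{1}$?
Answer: $0$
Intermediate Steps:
$b{\left(o \right)} = o$ ($b{\left(o \right)} = o 1 = o$)
$S{\left(p,h \right)} = 0$ ($S{\left(p,h \right)} = \frac{0 - 0}{2} = \frac{0 + 0}{2} = \frac{1}{2} \cdot 0 = 0$)
$A{\left(L,N \right)} = 0$ ($A{\left(L,N \right)} = 0 \left(-1\right) N = 0 N = 0$)
$A{\left(4,-5 \right)} \left(0 + 3\right) 224 = 0 \left(0 + 3\right) 224 = 0 \cdot 3 \cdot 224 = 0 \cdot 224 = 0$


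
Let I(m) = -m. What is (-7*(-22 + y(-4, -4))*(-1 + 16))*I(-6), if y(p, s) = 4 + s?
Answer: 13860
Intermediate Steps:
(-7*(-22 + y(-4, -4))*(-1 + 16))*I(-6) = (-7*(-22 + (4 - 4))*(-1 + 16))*(-1*(-6)) = -7*(-22 + 0)*15*6 = -(-154)*15*6 = -7*(-330)*6 = 2310*6 = 13860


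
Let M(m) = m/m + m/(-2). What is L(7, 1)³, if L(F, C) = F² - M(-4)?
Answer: 97336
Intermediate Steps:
M(m) = 1 - m/2 (M(m) = 1 + m*(-½) = 1 - m/2)
L(F, C) = -3 + F² (L(F, C) = F² - (1 - ½*(-4)) = F² - (1 + 2) = F² - 1*3 = F² - 3 = -3 + F²)
L(7, 1)³ = (-3 + 7²)³ = (-3 + 49)³ = 46³ = 97336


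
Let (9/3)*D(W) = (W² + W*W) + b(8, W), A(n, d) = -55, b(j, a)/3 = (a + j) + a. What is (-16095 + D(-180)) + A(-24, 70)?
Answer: 5098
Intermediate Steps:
b(j, a) = 3*j + 6*a (b(j, a) = 3*((a + j) + a) = 3*(j + 2*a) = 3*j + 6*a)
D(W) = 8 + 2*W + 2*W²/3 (D(W) = ((W² + W*W) + (3*8 + 6*W))/3 = ((W² + W²) + (24 + 6*W))/3 = (2*W² + (24 + 6*W))/3 = (24 + 2*W² + 6*W)/3 = 8 + 2*W + 2*W²/3)
(-16095 + D(-180)) + A(-24, 70) = (-16095 + (8 + 2*(-180) + (⅔)*(-180)²)) - 55 = (-16095 + (8 - 360 + (⅔)*32400)) - 55 = (-16095 + (8 - 360 + 21600)) - 55 = (-16095 + 21248) - 55 = 5153 - 55 = 5098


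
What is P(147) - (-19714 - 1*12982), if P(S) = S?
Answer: 32843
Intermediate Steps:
P(147) - (-19714 - 1*12982) = 147 - (-19714 - 1*12982) = 147 - (-19714 - 12982) = 147 - 1*(-32696) = 147 + 32696 = 32843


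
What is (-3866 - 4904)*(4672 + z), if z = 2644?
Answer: -64161320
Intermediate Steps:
(-3866 - 4904)*(4672 + z) = (-3866 - 4904)*(4672 + 2644) = -8770*7316 = -64161320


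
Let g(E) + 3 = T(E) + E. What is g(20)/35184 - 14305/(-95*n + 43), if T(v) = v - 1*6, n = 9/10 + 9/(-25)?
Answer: 5033073773/2920272 ≈ 1723.5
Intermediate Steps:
n = 27/50 (n = 9*(⅒) + 9*(-1/25) = 9/10 - 9/25 = 27/50 ≈ 0.54000)
T(v) = -6 + v (T(v) = v - 6 = -6 + v)
g(E) = -9 + 2*E (g(E) = -3 + ((-6 + E) + E) = -3 + (-6 + 2*E) = -9 + 2*E)
g(20)/35184 - 14305/(-95*n + 43) = (-9 + 2*20)/35184 - 14305/(-95*27/50 + 43) = (-9 + 40)*(1/35184) - 14305/(-513/10 + 43) = 31*(1/35184) - 14305/(-83/10) = 31/35184 - 14305*(-10/83) = 31/35184 + 143050/83 = 5033073773/2920272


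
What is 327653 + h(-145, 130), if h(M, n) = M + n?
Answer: 327638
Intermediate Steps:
327653 + h(-145, 130) = 327653 + (-145 + 130) = 327653 - 15 = 327638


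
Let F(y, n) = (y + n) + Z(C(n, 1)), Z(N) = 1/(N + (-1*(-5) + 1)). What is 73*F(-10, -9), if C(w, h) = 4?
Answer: -13797/10 ≈ -1379.7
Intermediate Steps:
Z(N) = 1/(6 + N) (Z(N) = 1/(N + (5 + 1)) = 1/(N + 6) = 1/(6 + N))
F(y, n) = 1/10 + n + y (F(y, n) = (y + n) + 1/(6 + 4) = (n + y) + 1/10 = 1/10 + n + y)
73*F(-10, -9) = 73*(1/10 - 9 - 10) = 73*(-189/10) = -13797/10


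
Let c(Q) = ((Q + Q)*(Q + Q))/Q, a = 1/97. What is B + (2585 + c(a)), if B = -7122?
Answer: -440085/97 ≈ -4537.0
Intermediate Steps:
a = 1/97 ≈ 0.010309
c(Q) = 4*Q (c(Q) = ((2*Q)*(2*Q))/Q = (4*Q²)/Q = 4*Q)
B + (2585 + c(a)) = -7122 + (2585 + 4*(1/97)) = -7122 + (2585 + 4/97) = -7122 + 250749/97 = -440085/97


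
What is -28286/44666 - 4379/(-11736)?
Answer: -68186041/262100088 ≈ -0.26015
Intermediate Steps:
-28286/44666 - 4379/(-11736) = -28286*1/44666 - 4379*(-1/11736) = -14143/22333 + 4379/11736 = -68186041/262100088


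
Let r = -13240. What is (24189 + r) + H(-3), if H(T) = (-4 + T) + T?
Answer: 10939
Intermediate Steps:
H(T) = -4 + 2*T
(24189 + r) + H(-3) = (24189 - 13240) + (-4 + 2*(-3)) = 10949 + (-4 - 6) = 10949 - 10 = 10939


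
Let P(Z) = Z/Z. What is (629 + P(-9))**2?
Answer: 396900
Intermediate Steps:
P(Z) = 1
(629 + P(-9))**2 = (629 + 1)**2 = 630**2 = 396900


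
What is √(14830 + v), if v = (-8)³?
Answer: √14318 ≈ 119.66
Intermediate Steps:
v = -512
√(14830 + v) = √(14830 - 512) = √14318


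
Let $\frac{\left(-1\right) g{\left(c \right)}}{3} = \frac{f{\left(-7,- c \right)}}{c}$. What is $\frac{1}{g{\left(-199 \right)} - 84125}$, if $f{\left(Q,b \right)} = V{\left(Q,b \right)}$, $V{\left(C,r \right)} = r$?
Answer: $- \frac{1}{84122} \approx -1.1887 \cdot 10^{-5}$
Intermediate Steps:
$f{\left(Q,b \right)} = b$
$g{\left(c \right)} = 3$ ($g{\left(c \right)} = - 3 \frac{\left(-1\right) c}{c} = \left(-3\right) \left(-1\right) = 3$)
$\frac{1}{g{\left(-199 \right)} - 84125} = \frac{1}{3 - 84125} = \frac{1}{-84122} = - \frac{1}{84122}$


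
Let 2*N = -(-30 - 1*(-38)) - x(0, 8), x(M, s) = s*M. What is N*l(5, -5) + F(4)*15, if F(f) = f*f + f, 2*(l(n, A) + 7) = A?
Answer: 338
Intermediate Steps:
x(M, s) = M*s
l(n, A) = -7 + A/2
F(f) = f + f² (F(f) = f² + f = f + f²)
N = -4 (N = (-(-30 - 1*(-38)) - 0*8)/2 = (-(-30 + 38) - 1*0)/2 = (-1*8 + 0)/2 = (-8 + 0)/2 = (½)*(-8) = -4)
N*l(5, -5) + F(4)*15 = -4*(-7 + (½)*(-5)) + (4*(1 + 4))*15 = -4*(-7 - 5/2) + (4*5)*15 = -4*(-19/2) + 20*15 = 38 + 300 = 338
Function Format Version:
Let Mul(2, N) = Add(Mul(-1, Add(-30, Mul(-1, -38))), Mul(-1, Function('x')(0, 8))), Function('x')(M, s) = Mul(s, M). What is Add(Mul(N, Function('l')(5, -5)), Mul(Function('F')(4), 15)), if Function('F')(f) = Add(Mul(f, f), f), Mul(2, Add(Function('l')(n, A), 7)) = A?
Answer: 338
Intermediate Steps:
Function('x')(M, s) = Mul(M, s)
Function('l')(n, A) = Add(-7, Mul(Rational(1, 2), A))
Function('F')(f) = Add(f, Pow(f, 2)) (Function('F')(f) = Add(Pow(f, 2), f) = Add(f, Pow(f, 2)))
N = -4 (N = Mul(Rational(1, 2), Add(Mul(-1, Add(-30, Mul(-1, -38))), Mul(-1, Mul(0, 8)))) = Mul(Rational(1, 2), Add(Mul(-1, Add(-30, 38)), Mul(-1, 0))) = Mul(Rational(1, 2), Add(Mul(-1, 8), 0)) = Mul(Rational(1, 2), Add(-8, 0)) = Mul(Rational(1, 2), -8) = -4)
Add(Mul(N, Function('l')(5, -5)), Mul(Function('F')(4), 15)) = Add(Mul(-4, Add(-7, Mul(Rational(1, 2), -5))), Mul(Mul(4, Add(1, 4)), 15)) = Add(Mul(-4, Add(-7, Rational(-5, 2))), Mul(Mul(4, 5), 15)) = Add(Mul(-4, Rational(-19, 2)), Mul(20, 15)) = Add(38, 300) = 338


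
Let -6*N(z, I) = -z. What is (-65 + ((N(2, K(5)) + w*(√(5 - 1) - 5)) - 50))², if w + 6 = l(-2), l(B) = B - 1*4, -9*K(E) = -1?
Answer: 55696/9 ≈ 6188.4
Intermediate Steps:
K(E) = ⅑ (K(E) = -⅑*(-1) = ⅑)
l(B) = -4 + B (l(B) = B - 4 = -4 + B)
N(z, I) = z/6 (N(z, I) = -(-1)*z/6 = z/6)
w = -12 (w = -6 + (-4 - 2) = -6 - 6 = -12)
(-65 + ((N(2, K(5)) + w*(√(5 - 1) - 5)) - 50))² = (-65 + (((⅙)*2 - 12*(√(5 - 1) - 5)) - 50))² = (-65 + ((⅓ - 12*(√4 - 5)) - 50))² = (-65 + ((⅓ - 12*(2 - 5)) - 50))² = (-65 + ((⅓ - 12*(-3)) - 50))² = (-65 + ((⅓ + 36) - 50))² = (-65 + (109/3 - 50))² = (-65 - 41/3)² = (-236/3)² = 55696/9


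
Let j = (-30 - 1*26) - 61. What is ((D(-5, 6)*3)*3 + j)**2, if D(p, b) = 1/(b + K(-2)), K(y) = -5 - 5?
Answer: 227529/16 ≈ 14221.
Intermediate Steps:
K(y) = -10
j = -117 (j = (-30 - 26) - 61 = -56 - 61 = -117)
D(p, b) = 1/(-10 + b) (D(p, b) = 1/(b - 10) = 1/(-10 + b))
((D(-5, 6)*3)*3 + j)**2 = ((3/(-10 + 6))*3 - 117)**2 = ((3/(-4))*3 - 117)**2 = (-1/4*3*3 - 117)**2 = (-3/4*3 - 117)**2 = (-9/4 - 117)**2 = (-477/4)**2 = 227529/16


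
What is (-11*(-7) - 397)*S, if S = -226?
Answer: 72320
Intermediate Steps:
(-11*(-7) - 397)*S = (-11*(-7) - 397)*(-226) = (77 - 397)*(-226) = -320*(-226) = 72320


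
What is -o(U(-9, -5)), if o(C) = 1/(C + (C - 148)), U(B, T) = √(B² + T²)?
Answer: 37/5370 + √106/10740 ≈ 0.0078488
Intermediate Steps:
o(C) = 1/(-148 + 2*C) (o(C) = 1/(C + (-148 + C)) = 1/(-148 + 2*C))
-o(U(-9, -5)) = -1/(2*(-74 + √((-9)² + (-5)²))) = -1/(2*(-74 + √(81 + 25))) = -1/(2*(-74 + √106))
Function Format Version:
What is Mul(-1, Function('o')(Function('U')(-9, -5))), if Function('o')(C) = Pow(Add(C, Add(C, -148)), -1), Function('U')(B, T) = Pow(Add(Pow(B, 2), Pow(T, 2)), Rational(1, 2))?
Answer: Add(Rational(37, 5370), Mul(Rational(1, 10740), Pow(106, Rational(1, 2)))) ≈ 0.0078488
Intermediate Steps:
Function('o')(C) = Pow(Add(-148, Mul(2, C)), -1) (Function('o')(C) = Pow(Add(C, Add(-148, C)), -1) = Pow(Add(-148, Mul(2, C)), -1))
Mul(-1, Function('o')(Function('U')(-9, -5))) = Mul(-1, Mul(Rational(1, 2), Pow(Add(-74, Pow(Add(Pow(-9, 2), Pow(-5, 2)), Rational(1, 2))), -1))) = Mul(-1, Mul(Rational(1, 2), Pow(Add(-74, Pow(Add(81, 25), Rational(1, 2))), -1))) = Mul(-1, Mul(Rational(1, 2), Pow(Add(-74, Pow(106, Rational(1, 2))), -1))) = Mul(Rational(-1, 2), Pow(Add(-74, Pow(106, Rational(1, 2))), -1))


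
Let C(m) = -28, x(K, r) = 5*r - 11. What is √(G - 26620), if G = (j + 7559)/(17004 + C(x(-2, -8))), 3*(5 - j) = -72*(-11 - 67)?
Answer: 17*I*√414758693/2122 ≈ 163.16*I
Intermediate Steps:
x(K, r) = -11 + 5*r
j = -1867 (j = 5 - (-24)*(-11 - 67) = 5 - (-24)*(-78) = 5 - ⅓*5616 = 5 - 1872 = -1867)
G = 1423/4244 (G = (-1867 + 7559)/(17004 - 28) = 5692/16976 = 5692*(1/16976) = 1423/4244 ≈ 0.33530)
√(G - 26620) = √(1423/4244 - 26620) = √(-112973857/4244) = 17*I*√414758693/2122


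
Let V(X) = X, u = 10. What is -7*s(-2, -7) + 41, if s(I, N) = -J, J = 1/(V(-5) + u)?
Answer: 212/5 ≈ 42.400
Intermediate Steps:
J = ⅕ (J = 1/(-5 + 10) = 1/5 = ⅕ ≈ 0.20000)
s(I, N) = -⅕ (s(I, N) = -1*⅕ = -⅕)
-7*s(-2, -7) + 41 = -7*(-⅕) + 41 = 7/5 + 41 = 212/5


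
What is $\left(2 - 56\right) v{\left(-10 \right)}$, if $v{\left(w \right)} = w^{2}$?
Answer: $-5400$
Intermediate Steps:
$\left(2 - 56\right) v{\left(-10 \right)} = \left(2 - 56\right) \left(-10\right)^{2} = \left(-54\right) 100 = -5400$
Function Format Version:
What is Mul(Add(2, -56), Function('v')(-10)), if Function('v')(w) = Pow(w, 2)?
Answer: -5400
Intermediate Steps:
Mul(Add(2, -56), Function('v')(-10)) = Mul(Add(2, -56), Pow(-10, 2)) = Mul(-54, 100) = -5400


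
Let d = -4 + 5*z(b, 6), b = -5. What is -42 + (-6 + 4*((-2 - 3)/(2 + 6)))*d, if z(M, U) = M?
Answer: 409/2 ≈ 204.50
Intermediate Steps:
d = -29 (d = -4 + 5*(-5) = -4 - 25 = -29)
-42 + (-6 + 4*((-2 - 3)/(2 + 6)))*d = -42 + (-6 + 4*((-2 - 3)/(2 + 6)))*(-29) = -42 + (-6 + 4*(-5/8))*(-29) = -42 + (-6 - 5/2)*(-29) = -42 - 17/2*(-29) = -42 + 493/2 = 409/2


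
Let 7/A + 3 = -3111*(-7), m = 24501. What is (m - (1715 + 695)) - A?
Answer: 481009427/21774 ≈ 22091.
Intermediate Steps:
A = 7/21774 (A = 7/(-3 - 3111*(-7)) = 7/(-3 + 21777) = 7/21774 ≈ 0.00032148)
(m - (1715 + 695)) - A = (24501 - (1715 + 695)) - 1*7/21774 = (24501 - 1*2410) - 7/21774 = (24501 - 2410) - 7/21774 = 22091 - 7/21774 = 481009427/21774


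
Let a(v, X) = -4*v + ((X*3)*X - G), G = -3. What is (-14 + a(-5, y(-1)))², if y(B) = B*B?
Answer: 144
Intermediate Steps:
y(B) = B²
a(v, X) = 3 - 4*v + 3*X² (a(v, X) = -4*v + ((X*3)*X - 1*(-3)) = -4*v + ((3*X)*X + 3) = -4*v + (3*X² + 3) = -4*v + (3 + 3*X²) = 3 - 4*v + 3*X²)
(-14 + a(-5, y(-1)))² = (-14 + (3 - 4*(-5) + 3*((-1)²)²))² = (-14 + (3 + 20 + 3*1²))² = (-14 + (3 + 20 + 3*1))² = (-14 + (3 + 20 + 3))² = (-14 + 26)² = 12² = 144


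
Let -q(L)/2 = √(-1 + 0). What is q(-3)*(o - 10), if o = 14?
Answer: -8*I ≈ -8.0*I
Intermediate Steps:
q(L) = -2*I (q(L) = -2*√(-1 + 0) = -2*I)
q(-3)*(o - 10) = (-2*I)*(14 - 10) = -2*I*4 = -8*I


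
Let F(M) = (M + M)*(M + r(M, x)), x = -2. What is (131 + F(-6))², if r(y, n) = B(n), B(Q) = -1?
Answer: 46225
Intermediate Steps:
r(y, n) = -1
F(M) = 2*M*(-1 + M) (F(M) = (M + M)*(M - 1) = (2*M)*(-1 + M) = 2*M*(-1 + M))
(131 + F(-6))² = (131 + 2*(-6)*(-1 - 6))² = (131 + 2*(-6)*(-7))² = (131 + 84)² = 215² = 46225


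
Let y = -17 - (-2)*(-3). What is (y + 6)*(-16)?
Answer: 272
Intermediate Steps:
y = -23 (y = -17 - 1*6 = -17 - 6 = -23)
(y + 6)*(-16) = (-23 + 6)*(-16) = -17*(-16) = 272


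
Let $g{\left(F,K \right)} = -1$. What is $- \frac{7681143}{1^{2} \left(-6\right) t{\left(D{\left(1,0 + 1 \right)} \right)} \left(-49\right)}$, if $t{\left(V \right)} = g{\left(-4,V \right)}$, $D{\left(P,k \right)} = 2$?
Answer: $\frac{2560381}{98} \approx 26126.0$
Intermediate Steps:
$t{\left(V \right)} = -1$
$- \frac{7681143}{1^{2} \left(-6\right) t{\left(D{\left(1,0 + 1 \right)} \right)} \left(-49\right)} = - \frac{7681143}{1^{2} \left(-6\right) \left(-1\right) \left(-49\right)} = - \frac{7681143}{1 \left(-6\right) \left(-1\right) \left(-49\right)} = - \frac{7681143}{\left(-6\right) \left(-1\right) \left(-49\right)} = - \frac{7681143}{6 \left(-49\right)} = - \frac{7681143}{-294} = \left(-7681143\right) \left(- \frac{1}{294}\right) = \frac{2560381}{98}$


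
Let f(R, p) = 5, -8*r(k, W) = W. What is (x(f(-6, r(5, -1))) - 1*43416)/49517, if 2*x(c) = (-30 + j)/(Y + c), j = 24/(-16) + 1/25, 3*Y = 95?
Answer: -43416429/49517000 ≈ -0.87680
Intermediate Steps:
Y = 95/3 (Y = (⅓)*95 = 95/3 ≈ 31.667)
r(k, W) = -W/8
j = -73/50 (j = 24*(-1/16) + 1*(1/25) = -3/2 + 1/25 = -73/50 ≈ -1.4600)
x(c) = -1573/(100*(95/3 + c)) (x(c) = ((-30 - 73/50)/(95/3 + c))/2 = (-1573/(50*(95/3 + c)))/2 = -1573/(100*(95/3 + c)))
(x(f(-6, r(5, -1))) - 1*43416)/49517 = (-4719/(9500 + 300*5) - 1*43416)/49517 = (-4719/(9500 + 1500) - 43416)*(1/49517) = (-4719/11000 - 43416)*(1/49517) = (-4719*1/11000 - 43416)*(1/49517) = (-429/1000 - 43416)*(1/49517) = -43416429/1000*1/49517 = -43416429/49517000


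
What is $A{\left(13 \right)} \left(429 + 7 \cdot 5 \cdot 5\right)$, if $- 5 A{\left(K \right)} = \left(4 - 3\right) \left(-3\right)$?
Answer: $\frac{1812}{5} \approx 362.4$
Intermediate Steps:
$A{\left(K \right)} = \frac{3}{5}$ ($A{\left(K \right)} = - \frac{\left(4 - 3\right) \left(-3\right)}{5} = - \frac{1 \left(-3\right)}{5} = \left(- \frac{1}{5}\right) \left(-3\right) = \frac{3}{5}$)
$A{\left(13 \right)} \left(429 + 7 \cdot 5 \cdot 5\right) = \frac{3 \left(429 + 7 \cdot 5 \cdot 5\right)}{5} = \frac{3 \left(429 + 35 \cdot 5\right)}{5} = \frac{3 \left(429 + 175\right)}{5} = \frac{3}{5} \cdot 604 = \frac{1812}{5}$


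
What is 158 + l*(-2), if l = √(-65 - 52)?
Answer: 158 - 6*I*√13 ≈ 158.0 - 21.633*I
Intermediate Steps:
l = 3*I*√13 (l = √(-117) = 3*I*√13 ≈ 10.817*I)
158 + l*(-2) = 158 + (3*I*√13)*(-2) = 158 - 6*I*√13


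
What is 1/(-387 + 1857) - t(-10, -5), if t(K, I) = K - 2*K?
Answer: -14699/1470 ≈ -9.9993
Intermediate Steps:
t(K, I) = -K
1/(-387 + 1857) - t(-10, -5) = 1/(-387 + 1857) - (-1)*(-10) = 1/1470 - 1*10 = 1/1470 - 10 = -14699/1470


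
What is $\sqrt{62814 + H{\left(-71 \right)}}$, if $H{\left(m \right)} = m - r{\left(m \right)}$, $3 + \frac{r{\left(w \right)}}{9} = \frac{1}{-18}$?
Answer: $\frac{3 \sqrt{27898}}{2} \approx 250.54$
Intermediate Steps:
$r{\left(w \right)} = - \frac{55}{2}$ ($r{\left(w \right)} = -27 + \frac{9}{-18} = -27 + 9 \left(- \frac{1}{18}\right) = -27 - \frac{1}{2} = - \frac{55}{2}$)
$H{\left(m \right)} = \frac{55}{2} + m$ ($H{\left(m \right)} = m - - \frac{55}{2} = m + \frac{55}{2} = \frac{55}{2} + m$)
$\sqrt{62814 + H{\left(-71 \right)}} = \sqrt{62814 + \left(\frac{55}{2} - 71\right)} = \sqrt{62814 - \frac{87}{2}} = \sqrt{\frac{125541}{2}} = \frac{3 \sqrt{27898}}{2}$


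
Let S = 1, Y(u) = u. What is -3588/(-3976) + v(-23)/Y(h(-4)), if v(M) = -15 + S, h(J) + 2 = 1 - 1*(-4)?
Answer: -11225/2982 ≈ -3.7643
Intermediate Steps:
h(J) = 3 (h(J) = -2 + (1 - 1*(-4)) = -2 + (1 + 4) = -2 + 5 = 3)
v(M) = -14 (v(M) = -15 + 1 = -14)
-3588/(-3976) + v(-23)/Y(h(-4)) = -3588/(-3976) - 14/3 = -3588*(-1/3976) - 14*⅓ = 897/994 - 14/3 = -11225/2982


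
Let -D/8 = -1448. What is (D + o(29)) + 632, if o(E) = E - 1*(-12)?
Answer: 12257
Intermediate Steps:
D = 11584 (D = -8*(-1448) = 11584)
o(E) = 12 + E (o(E) = E + 12 = 12 + E)
(D + o(29)) + 632 = (11584 + (12 + 29)) + 632 = (11584 + 41) + 632 = 11625 + 632 = 12257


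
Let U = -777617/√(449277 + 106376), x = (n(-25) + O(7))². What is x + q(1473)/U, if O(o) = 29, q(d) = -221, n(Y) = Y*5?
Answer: 9216 + 221*√555653/777617 ≈ 9216.2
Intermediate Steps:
n(Y) = 5*Y
x = 9216 (x = (5*(-25) + 29)² = (-125 + 29)² = (-96)² = 9216)
U = -777617*√555653/555653 ≈ -1043.2
x + q(1473)/U = 9216 - 221*(-√555653/777617) = 9216 - (-221)*√555653/777617 = 9216 + 221*√555653/777617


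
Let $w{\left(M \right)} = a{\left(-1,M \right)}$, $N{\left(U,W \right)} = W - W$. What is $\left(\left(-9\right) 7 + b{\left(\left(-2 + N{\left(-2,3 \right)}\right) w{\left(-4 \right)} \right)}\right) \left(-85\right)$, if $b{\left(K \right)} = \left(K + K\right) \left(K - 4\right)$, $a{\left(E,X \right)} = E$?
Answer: $6035$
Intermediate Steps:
$N{\left(U,W \right)} = 0$
$w{\left(M \right)} = -1$
$b{\left(K \right)} = 2 K \left(-4 + K\right)$
$\left(\left(-9\right) 7 + b{\left(\left(-2 + N{\left(-2,3 \right)}\right) w{\left(-4 \right)} \right)}\right) \left(-85\right) = \left(\left(-9\right) 7 + 2 \left(-2 + 0\right) \left(-1\right) \left(-4 + \left(-2 + 0\right) \left(-1\right)\right)\right) \left(-85\right) = \left(-63 + 2 \left(\left(-2\right) \left(-1\right)\right) \left(-4 - -2\right)\right) \left(-85\right) = \left(-63 + 2 \cdot 2 \left(-4 + 2\right)\right) \left(-85\right) = \left(-63 + 2 \cdot 2 \left(-2\right)\right) \left(-85\right) = \left(-63 - 8\right) \left(-85\right) = \left(-71\right) \left(-85\right) = 6035$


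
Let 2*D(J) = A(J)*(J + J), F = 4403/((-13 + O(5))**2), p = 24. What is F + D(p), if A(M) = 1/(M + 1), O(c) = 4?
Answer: 112019/2025 ≈ 55.318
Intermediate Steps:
A(M) = 1/(1 + M)
F = 4403/81 (F = 4403/((-13 + 4)**2) = 4403/((-9)**2) = 4403/81 ≈ 54.358)
D(J) = J/(1 + J) (D(J) = ((J + J)/(1 + J))/2 = ((2*J)/(1 + J))/2 = (2*J/(1 + J))/2 = J/(1 + J))
F + D(p) = 4403/81 + 24/(1 + 24) = 4403/81 + 24/25 = 112019/2025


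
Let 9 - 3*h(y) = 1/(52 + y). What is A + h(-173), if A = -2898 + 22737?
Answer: 7202647/363 ≈ 19842.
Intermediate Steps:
h(y) = 3 - 1/(3*(52 + y))
A = 19839
A + h(-173) = 19839 + (467 + 9*(-173))/(3*(52 - 173)) = 19839 + (1/3)*(467 - 1557)/(-121) = 19839 + (1/3)*(-1/121)*(-1090) = 19839 + 1090/363 = 7202647/363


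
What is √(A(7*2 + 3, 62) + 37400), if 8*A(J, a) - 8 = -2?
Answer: √149603/2 ≈ 193.39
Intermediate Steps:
A(J, a) = ¾ (A(J, a) = 1 + (⅛)*(-2) = 1 - ¼ = ¾)
√(A(7*2 + 3, 62) + 37400) = √(¾ + 37400) = √(149603/4) = √149603/2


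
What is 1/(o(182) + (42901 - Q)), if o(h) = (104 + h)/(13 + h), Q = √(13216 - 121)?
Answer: 9653055/414136923994 + 675*√1455/414136923994 ≈ 2.3371e-5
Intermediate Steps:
Q = 3*√1455 (Q = √13095 = 3*√1455 ≈ 114.43)
o(h) = (104 + h)/(13 + h)
1/(o(182) + (42901 - Q)) = 1/((104 + 182)/(13 + 182) + (42901 - 3*√1455)) = 1/(286/195 + (42901 - 3*√1455)) = 1/((1/195)*286 + (42901 - 3*√1455)) = 1/(22/15 + (42901 - 3*√1455)) = 1/(643537/15 - 3*√1455)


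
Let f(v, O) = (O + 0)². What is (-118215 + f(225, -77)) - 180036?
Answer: -292322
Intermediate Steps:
f(v, O) = O²
(-118215 + f(225, -77)) - 180036 = (-118215 + (-77)²) - 180036 = (-118215 + 5929) - 180036 = -112286 - 180036 = -292322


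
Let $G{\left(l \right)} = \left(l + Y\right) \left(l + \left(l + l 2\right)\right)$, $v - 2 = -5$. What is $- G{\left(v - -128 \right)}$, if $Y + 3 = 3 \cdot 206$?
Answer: $-370000$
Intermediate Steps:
$v = -3$ ($v = 2 - 5 = -3$)
$Y = 615$ ($Y = -3 + 3 \cdot 206 = -3 + 618 = 615$)
$G{\left(l \right)} = 4 l \left(615 + l\right)$ ($G{\left(l \right)} = \left(l + 615\right) \left(l + \left(l + l 2\right)\right) = \left(615 + l\right) \left(l + \left(l + 2 l\right)\right) = \left(615 + l\right) \left(l + 3 l\right) = \left(615 + l\right) 4 l = 4 l \left(615 + l\right)$)
$- G{\left(v - -128 \right)} = - 4 \left(-3 - -128\right) \left(615 - -125\right) = - 4 \left(-3 + 128\right) \left(615 + \left(-3 + 128\right)\right) = - 4 \cdot 125 \left(615 + 125\right) = - 4 \cdot 125 \cdot 740 = \left(-1\right) 370000 = -370000$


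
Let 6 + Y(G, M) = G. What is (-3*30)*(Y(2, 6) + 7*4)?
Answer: -2160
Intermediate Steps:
Y(G, M) = -6 + G
(-3*30)*(Y(2, 6) + 7*4) = (-3*30)*((-6 + 2) + 7*4) = -90*(-4 + 28) = -90*24 = -2160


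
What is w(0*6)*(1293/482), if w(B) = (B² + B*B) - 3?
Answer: -3879/482 ≈ -8.0477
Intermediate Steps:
w(B) = -3 + 2*B² (w(B) = (B² + B²) - 3 = 2*B² - 3 = -3 + 2*B²)
w(0*6)*(1293/482) = (-3 + 2*(0*6)²)*(1293/482) = (-3 + 2*0²)*(1293*(1/482)) = (-3 + 2*0)*(1293/482) = (-3 + 0)*(1293/482) = -3*1293/482 = -3879/482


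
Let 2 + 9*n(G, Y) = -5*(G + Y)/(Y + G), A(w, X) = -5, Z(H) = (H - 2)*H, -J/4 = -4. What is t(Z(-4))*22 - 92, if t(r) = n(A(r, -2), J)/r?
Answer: -10013/108 ≈ -92.713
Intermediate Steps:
J = 16 (J = -4*(-4) = 16)
Z(H) = H*(-2 + H) (Z(H) = (-2 + H)*H = H*(-2 + H))
n(G, Y) = -7/9 (n(G, Y) = -2/9 + (-5*(G + Y)/(Y + G))/9 = -2/9 + (-5/((G + Y)/(G + Y)))/9 = -2/9 + (-5/1)/9 = -2/9 + (-5*1)/9 = -2/9 + (⅑)*(-5) = -2/9 - 5/9 = -7/9)
t(r) = -7/(9*r)
t(Z(-4))*22 - 92 = -7*(-1/(4*(-2 - 4)))/9*22 - 92 = -7/(9*((-4*(-6))))*22 - 92 = -7/9/24*22 - 92 = -7/9*1/24*22 - 92 = -7/216*22 - 92 = -77/108 - 92 = -10013/108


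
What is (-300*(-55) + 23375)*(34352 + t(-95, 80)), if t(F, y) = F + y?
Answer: 1369187875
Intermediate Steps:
(-300*(-55) + 23375)*(34352 + t(-95, 80)) = (-300*(-55) + 23375)*(34352 + (-95 + 80)) = (16500 + 23375)*(34352 - 15) = 39875*34337 = 1369187875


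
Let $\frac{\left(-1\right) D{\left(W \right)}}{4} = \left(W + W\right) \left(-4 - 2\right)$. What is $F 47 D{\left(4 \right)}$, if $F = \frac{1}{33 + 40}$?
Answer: $\frac{9024}{73} \approx 123.62$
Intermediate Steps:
$D{\left(W \right)} = 48 W$ ($D{\left(W \right)} = - 4 \left(W + W\right) \left(-4 - 2\right) = - 4 \cdot 2 W \left(-6\right) = - 4 \left(- 12 W\right) = 48 W$)
$F = \frac{1}{73} \approx 0.013699$
$F 47 D{\left(4 \right)} = \frac{1}{73} \cdot 47 \cdot 48 \cdot 4 = \frac{47}{73} \cdot 192 = \frac{9024}{73}$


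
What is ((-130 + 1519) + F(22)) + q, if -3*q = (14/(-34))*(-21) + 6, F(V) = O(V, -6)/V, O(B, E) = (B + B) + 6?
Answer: 259255/187 ≈ 1386.4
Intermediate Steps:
O(B, E) = 6 + 2*B (O(B, E) = 2*B + 6 = 6 + 2*B)
F(V) = (6 + 2*V)/V
q = -83/17 (q = -((14/(-34))*(-21) + 6)/3 = -((14*(-1/34))*(-21) + 6)/3 = -(-7/17*(-21) + 6)/3 = -(147/17 + 6)/3 = -1/3*249/17 = -83/17 ≈ -4.8824)
((-130 + 1519) + F(22)) + q = ((-130 + 1519) + (2 + 6/22)) - 83/17 = (1389 + (2 + 6*(1/22))) - 83/17 = (1389 + (2 + 3/11)) - 83/17 = (1389 + 25/11) - 83/17 = 15304/11 - 83/17 = 259255/187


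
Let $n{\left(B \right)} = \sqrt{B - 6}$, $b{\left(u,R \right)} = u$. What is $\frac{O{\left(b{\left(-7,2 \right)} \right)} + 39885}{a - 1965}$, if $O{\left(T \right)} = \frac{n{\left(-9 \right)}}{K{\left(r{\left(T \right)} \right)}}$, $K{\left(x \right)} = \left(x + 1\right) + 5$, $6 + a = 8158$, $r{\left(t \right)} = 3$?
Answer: $\frac{39885}{6187} + \frac{i \sqrt{15}}{55683} \approx 6.4466 + 6.9554 \cdot 10^{-5} i$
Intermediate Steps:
$a = 8152$ ($a = -6 + 8158 = 8152$)
$K{\left(x \right)} = 6 + x$ ($K{\left(x \right)} = \left(1 + x\right) + 5 = 6 + x$)
$n{\left(B \right)} = \sqrt{-6 + B}$
$O{\left(T \right)} = \frac{i \sqrt{15}}{9}$ ($O{\left(T \right)} = \frac{\sqrt{-6 - 9}}{6 + 3} = \frac{\sqrt{-15}}{9} = i \sqrt{15} \cdot \frac{1}{9} = \frac{i \sqrt{15}}{9}$)
$\frac{O{\left(b{\left(-7,2 \right)} \right)} + 39885}{a - 1965} = \frac{\frac{i \sqrt{15}}{9} + 39885}{8152 - 1965} = \frac{39885 + \frac{i \sqrt{15}}{9}}{6187} = \left(39885 + \frac{i \sqrt{15}}{9}\right) \frac{1}{6187} = \frac{39885}{6187} + \frac{i \sqrt{15}}{55683}$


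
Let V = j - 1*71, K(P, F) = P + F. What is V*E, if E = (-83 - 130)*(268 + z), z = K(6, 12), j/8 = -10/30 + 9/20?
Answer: 21341606/5 ≈ 4.2683e+6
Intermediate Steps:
K(P, F) = F + P
j = 14/15 (j = 8*(-10/30 + 9/20) = 8*(-10*1/30 + 9*(1/20)) = 8*(-⅓ + 9/20) = 8*(7/60) = 14/15 ≈ 0.93333)
z = 18 (z = 12 + 6 = 18)
V = -1051/15 (V = 14/15 - 1*71 = 14/15 - 71 = -1051/15 ≈ -70.067)
E = -60918 (E = (-83 - 130)*(268 + 18) = -213*286 = -60918)
V*E = -1051/15*(-60918) = 21341606/5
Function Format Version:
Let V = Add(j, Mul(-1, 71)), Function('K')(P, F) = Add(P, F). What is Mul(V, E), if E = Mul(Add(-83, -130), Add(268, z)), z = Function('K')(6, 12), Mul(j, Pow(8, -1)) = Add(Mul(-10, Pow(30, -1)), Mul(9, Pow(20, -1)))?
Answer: Rational(21341606, 5) ≈ 4.2683e+6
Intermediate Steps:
Function('K')(P, F) = Add(F, P)
j = Rational(14, 15) (j = Mul(8, Add(Mul(-10, Pow(30, -1)), Mul(9, Pow(20, -1)))) = Mul(8, Add(Mul(-10, Rational(1, 30)), Mul(9, Rational(1, 20)))) = Mul(8, Add(Rational(-1, 3), Rational(9, 20))) = Mul(8, Rational(7, 60)) = Rational(14, 15) ≈ 0.93333)
z = 18 (z = Add(12, 6) = 18)
V = Rational(-1051, 15) (V = Add(Rational(14, 15), Mul(-1, 71)) = Add(Rational(14, 15), -71) = Rational(-1051, 15) ≈ -70.067)
E = -60918 (E = Mul(Add(-83, -130), Add(268, 18)) = Mul(-213, 286) = -60918)
Mul(V, E) = Mul(Rational(-1051, 15), -60918) = Rational(21341606, 5)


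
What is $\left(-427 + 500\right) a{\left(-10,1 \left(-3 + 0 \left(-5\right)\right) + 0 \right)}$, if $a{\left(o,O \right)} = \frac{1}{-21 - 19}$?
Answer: $- \frac{73}{40} \approx -1.825$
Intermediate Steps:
$a{\left(o,O \right)} = - \frac{1}{40}$ ($a{\left(o,O \right)} = \frac{1}{-40} = - \frac{1}{40}$)
$\left(-427 + 500\right) a{\left(-10,1 \left(-3 + 0 \left(-5\right)\right) + 0 \right)} = \left(-427 + 500\right) \left(- \frac{1}{40}\right) = 73 \left(- \frac{1}{40}\right) = - \frac{73}{40}$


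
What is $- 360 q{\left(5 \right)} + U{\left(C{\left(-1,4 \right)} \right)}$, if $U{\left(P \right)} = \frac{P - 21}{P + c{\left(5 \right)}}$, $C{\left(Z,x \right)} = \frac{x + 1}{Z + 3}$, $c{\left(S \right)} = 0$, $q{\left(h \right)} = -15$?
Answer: $\frac{26963}{5} \approx 5392.6$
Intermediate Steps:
$C{\left(Z,x \right)} = \frac{1 + x}{3 + Z}$
$U{\left(P \right)} = \frac{-21 + P}{P}$ ($U{\left(P \right)} = \frac{P - 21}{P + 0} = \frac{-21 + P}{P}$)
$- 360 q{\left(5 \right)} + U{\left(C{\left(-1,4 \right)} \right)} = \left(-360\right) \left(-15\right) + \frac{-21 + \frac{1 + 4}{3 - 1}}{\frac{1}{3 - 1} \left(1 + 4\right)} = 5400 + \frac{-21 + \frac{1}{2} \cdot 5}{\frac{1}{2} \cdot 5} = 5400 + \frac{-21 + \frac{5}{2}}{\frac{5}{2}} = 5400 + \frac{2}{5} \left(- \frac{37}{2}\right) = 5400 - \frac{37}{5} = \frac{26963}{5}$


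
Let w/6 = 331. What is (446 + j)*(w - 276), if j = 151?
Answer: 1020870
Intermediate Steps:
w = 1986 (w = 6*331 = 1986)
(446 + j)*(w - 276) = (446 + 151)*(1986 - 276) = 597*1710 = 1020870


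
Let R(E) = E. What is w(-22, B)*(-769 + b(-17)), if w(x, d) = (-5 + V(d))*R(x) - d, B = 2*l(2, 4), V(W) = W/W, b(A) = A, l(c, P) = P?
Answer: -62880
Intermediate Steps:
V(W) = 1
B = 8 (B = 2*4 = 8)
w(x, d) = -d - 4*x (w(x, d) = (-5 + 1)*x - d = -4*x - d = -d - 4*x)
w(-22, B)*(-769 + b(-17)) = (-1*8 - 4*(-22))*(-769 - 17) = (-8 + 88)*(-786) = 80*(-786) = -62880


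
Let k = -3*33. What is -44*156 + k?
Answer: -6963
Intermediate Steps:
k = -99
-44*156 + k = -44*156 - 99 = -6864 - 99 = -6963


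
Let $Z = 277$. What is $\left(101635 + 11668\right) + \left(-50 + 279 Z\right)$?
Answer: $190536$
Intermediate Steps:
$\left(101635 + 11668\right) + \left(-50 + 279 Z\right) = \left(101635 + 11668\right) + \left(-50 + 279 \cdot 277\right) = 113303 + \left(-50 + 77283\right) = 113303 + 77233 = 190536$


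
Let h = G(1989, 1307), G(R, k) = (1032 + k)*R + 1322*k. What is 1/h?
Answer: 1/6380125 ≈ 1.5674e-7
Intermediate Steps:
G(R, k) = 1322*k + R*(1032 + k) (G(R, k) = R*(1032 + k) + 1322*k = 1322*k + R*(1032 + k))
h = 6380125 (h = 1032*1989 + 1322*1307 + 1989*1307 = 2052648 + 1727854 + 2599623 = 6380125)
1/h = 1/6380125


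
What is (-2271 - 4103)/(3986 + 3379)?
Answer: -6374/7365 ≈ -0.86544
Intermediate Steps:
(-2271 - 4103)/(3986 + 3379) = -6374/7365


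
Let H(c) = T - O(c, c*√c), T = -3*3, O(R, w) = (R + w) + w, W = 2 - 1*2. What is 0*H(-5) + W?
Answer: 0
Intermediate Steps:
W = 0 (W = 2 - 2 = 0)
O(R, w) = R + 2*w
T = -9
H(c) = -9 - c - 2*c^(3/2) (H(c) = -9 - (c + 2*(c*√c)) = -9 - (c + 2*c^(3/2)) = -9 + (-c - 2*c^(3/2)) = -9 - c - 2*c^(3/2))
0*H(-5) + W = 0*(-9 - 1*(-5) - (-10)*I*√5) + 0 = 0*(-9 + 5 - (-10)*I*√5) + 0 = 0*(-9 + 5 + 10*I*√5) + 0 = 0*(-4 + 10*I*√5) + 0 = 0 + 0 = 0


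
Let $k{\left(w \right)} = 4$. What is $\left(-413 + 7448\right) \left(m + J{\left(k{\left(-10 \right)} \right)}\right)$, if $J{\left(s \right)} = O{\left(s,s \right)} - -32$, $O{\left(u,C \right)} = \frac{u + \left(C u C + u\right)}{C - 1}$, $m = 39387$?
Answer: $277481505$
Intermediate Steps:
$O{\left(u,C \right)} = \frac{2 u + u C^{2}}{-1 + C}$ ($O{\left(u,C \right)} = \frac{u + \left(u C^{2} + u\right)}{-1 + C} = \frac{u + \left(u + u C^{2}\right)}{-1 + C} = \frac{2 u + u C^{2}}{-1 + C}$)
$J{\left(s \right)} = 32 + \frac{s \left(2 + s^{2}\right)}{-1 + s}$ ($J{\left(s \right)} = \frac{s \left(2 + s^{2}\right)}{-1 + s} - -32 = \frac{s \left(2 + s^{2}\right)}{-1 + s} + 32 = 32 + \frac{s \left(2 + s^{2}\right)}{-1 + s}$)
$\left(-413 + 7448\right) \left(m + J{\left(k{\left(-10 \right)} \right)}\right) = \left(-413 + 7448\right) \left(39387 + \frac{-32 + 4^{3} + 34 \cdot 4}{-1 + 4}\right) = 7035 \left(39387 + \frac{-32 + 64 + 136}{3}\right) = 7035 \left(39387 + \frac{1}{3} \cdot 168\right) = 7035 \left(39387 + 56\right) = 7035 \cdot 39443 = 277481505$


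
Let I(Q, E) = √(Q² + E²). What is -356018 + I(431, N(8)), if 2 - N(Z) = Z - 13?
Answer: -356018 + √185810 ≈ -3.5559e+5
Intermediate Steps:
N(Z) = 15 - Z (N(Z) = 2 - (Z - 13) = 2 - (-13 + Z) = 2 + (13 - Z) = 15 - Z)
I(Q, E) = √(E² + Q²)
-356018 + I(431, N(8)) = -356018 + √((15 - 1*8)² + 431²) = -356018 + √((15 - 8)² + 185761) = -356018 + √(7² + 185761) = -356018 + √(49 + 185761) = -356018 + √185810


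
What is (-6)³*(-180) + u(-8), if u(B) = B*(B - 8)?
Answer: 39008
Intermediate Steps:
u(B) = B*(-8 + B)
(-6)³*(-180) + u(-8) = (-6)³*(-180) - 8*(-8 - 8) = -216*(-180) - 8*(-16) = 38880 + 128 = 39008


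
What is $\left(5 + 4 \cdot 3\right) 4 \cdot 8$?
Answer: $544$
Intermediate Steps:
$\left(5 + 4 \cdot 3\right) 4 \cdot 8 = \left(5 + 12\right) 4 \cdot 8 = 17 \cdot 4 \cdot 8 = 68 \cdot 8 = 544$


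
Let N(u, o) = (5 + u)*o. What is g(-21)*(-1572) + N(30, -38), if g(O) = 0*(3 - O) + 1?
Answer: -2902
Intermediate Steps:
g(O) = 1 (g(O) = 0 + 1 = 1)
N(u, o) = o*(5 + u)
g(-21)*(-1572) + N(30, -38) = 1*(-1572) - 38*(5 + 30) = -1572 - 38*35 = -1572 - 1330 = -2902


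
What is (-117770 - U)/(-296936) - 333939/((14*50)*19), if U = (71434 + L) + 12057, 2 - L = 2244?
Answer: -24127889551/987312200 ≈ -24.438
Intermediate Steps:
L = -2242 (L = 2 - 1*2244 = 2 - 2244 = -2242)
U = 81249 (U = (71434 - 2242) + 12057 = 69192 + 12057 = 81249)
(-117770 - U)/(-296936) - 333939/((14*50)*19) = (-117770 - 1*81249)/(-296936) - 333939/((14*50)*19) = (-117770 - 81249)*(-1/296936) - 333939/(700*19) = -199019*(-1/296936) - 333939/13300 = 199019/296936 - 333939*1/13300 = 199019/296936 - 333939/13300 = -24127889551/987312200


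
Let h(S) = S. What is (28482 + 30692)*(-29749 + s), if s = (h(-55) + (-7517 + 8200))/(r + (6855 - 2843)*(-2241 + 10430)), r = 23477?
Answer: -57876908013398598/32877745 ≈ -1.7604e+9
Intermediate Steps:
s = 628/32877745 (s = (-55 + (-7517 + 8200))/(23477 + (6855 - 2843)*(-2241 + 10430)) = (-55 + 683)/(23477 + 4012*8189) = 628/(23477 + 32854268) = 628/32877745 ≈ 1.9101e-5)
(28482 + 30692)*(-29749 + s) = (28482 + 30692)*(-29749 + 628/32877745) = 59174*(-978080035377/32877745) = -57876908013398598/32877745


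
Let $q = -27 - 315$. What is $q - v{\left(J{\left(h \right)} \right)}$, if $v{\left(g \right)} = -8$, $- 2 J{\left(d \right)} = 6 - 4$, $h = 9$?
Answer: $-334$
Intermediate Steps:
$J{\left(d \right)} = -1$ ($J{\left(d \right)} = - \frac{6 - 4}{2} = \left(- \frac{1}{2}\right) 2 = -1$)
$q = -342$ ($q = -27 - 315 = -342$)
$q - v{\left(J{\left(h \right)} \right)} = -342 - -8 = -342 + 8 = -334$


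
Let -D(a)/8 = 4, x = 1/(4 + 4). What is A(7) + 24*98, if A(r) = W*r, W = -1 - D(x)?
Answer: 2569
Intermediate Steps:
x = ⅛ (x = 1/8 = ⅛ ≈ 0.12500)
D(a) = -32 (D(a) = -8*4 = -32)
W = 31 (W = -1 - 1*(-32) = -1 + 32 = 31)
A(r) = 31*r
A(7) + 24*98 = 31*7 + 24*98 = 217 + 2352 = 2569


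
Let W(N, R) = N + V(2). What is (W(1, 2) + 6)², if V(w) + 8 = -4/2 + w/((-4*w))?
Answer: 169/16 ≈ 10.563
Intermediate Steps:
V(w) = -41/4 (V(w) = -8 + (-4/2 + w/((-4*w))) = -8 + (-4*½ + w*(-1/(4*w))) = -8 + (-2 - ¼) = -8 - 9/4 = -41/4)
W(N, R) = -41/4 + N (W(N, R) = N - 41/4 = -41/4 + N)
(W(1, 2) + 6)² = ((-41/4 + 1) + 6)² = (-37/4 + 6)² = (-13/4)² = 169/16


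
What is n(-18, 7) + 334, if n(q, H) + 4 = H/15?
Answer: 4957/15 ≈ 330.47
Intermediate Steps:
n(q, H) = -4 + H/15
n(-18, 7) + 334 = (-4 + (1/15)*7) + 334 = (-4 + 7/15) + 334 = -53/15 + 334 = 4957/15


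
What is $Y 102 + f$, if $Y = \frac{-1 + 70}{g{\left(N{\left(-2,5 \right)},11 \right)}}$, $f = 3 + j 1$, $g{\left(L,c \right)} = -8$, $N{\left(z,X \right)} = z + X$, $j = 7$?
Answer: $- \frac{3479}{4} \approx -869.75$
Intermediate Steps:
$N{\left(z,X \right)} = X + z$
$f = 10$ ($f = 3 + 7 \cdot 1 = 3 + 7 = 10$)
$Y = - \frac{69}{8}$ ($Y = \frac{-1 + 70}{-8} = 69 \left(- \frac{1}{8}\right) = - \frac{69}{8} \approx -8.625$)
$Y 102 + f = \left(- \frac{69}{8}\right) 102 + 10 = - \frac{3519}{4} + 10 = - \frac{3479}{4}$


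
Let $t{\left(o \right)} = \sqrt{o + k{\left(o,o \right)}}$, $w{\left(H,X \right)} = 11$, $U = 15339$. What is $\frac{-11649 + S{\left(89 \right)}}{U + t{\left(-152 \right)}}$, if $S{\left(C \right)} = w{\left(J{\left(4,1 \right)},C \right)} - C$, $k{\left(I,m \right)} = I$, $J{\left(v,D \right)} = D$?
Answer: $- \frac{179880453}{235285225} + \frac{46908 i \sqrt{19}}{235285225} \approx -0.76452 + 0.00086902 i$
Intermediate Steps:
$t{\left(o \right)} = \sqrt{2} \sqrt{o}$ ($t{\left(o \right)} = \sqrt{o + o} = \sqrt{2 o} = \sqrt{2} \sqrt{o}$)
$S{\left(C \right)} = 11 - C$
$\frac{-11649 + S{\left(89 \right)}}{U + t{\left(-152 \right)}} = \frac{-11649 + \left(11 - 89\right)}{15339 + \sqrt{2} \sqrt{-152}} = \frac{-11649 + \left(11 - 89\right)}{15339 + \sqrt{2} \cdot 2 i \sqrt{38}} = \frac{-11649 - 78}{15339 + 4 i \sqrt{19}} = - \frac{11727}{15339 + 4 i \sqrt{19}}$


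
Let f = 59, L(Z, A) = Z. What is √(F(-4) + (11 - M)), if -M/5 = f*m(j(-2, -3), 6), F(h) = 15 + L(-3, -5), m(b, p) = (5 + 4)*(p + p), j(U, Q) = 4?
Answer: √31883 ≈ 178.56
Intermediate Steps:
m(b, p) = 18*p (m(b, p) = 9*(2*p) = 18*p)
F(h) = 12 (F(h) = 15 - 3 = 12)
M = -31860 (M = -295*18*6 = -295*108 = -5*6372 = -31860)
√(F(-4) + (11 - M)) = √(12 + (11 - 1*(-31860))) = √(12 + (11 + 31860)) = √(12 + 31871) = √31883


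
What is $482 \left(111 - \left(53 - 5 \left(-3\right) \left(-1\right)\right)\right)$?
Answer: $35186$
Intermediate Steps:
$482 \left(111 - \left(53 - 5 \left(-3\right) \left(-1\right)\right)\right) = 482 \left(111 - 38\right) = 482 \cdot 73 = 35186$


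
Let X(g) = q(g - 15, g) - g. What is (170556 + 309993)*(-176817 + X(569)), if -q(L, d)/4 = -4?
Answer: -85234976130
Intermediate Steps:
q(L, d) = 16 (q(L, d) = -4*(-4) = 16)
X(g) = 16 - g
(170556 + 309993)*(-176817 + X(569)) = (170556 + 309993)*(-176817 + (16 - 1*569)) = 480549*(-176817 + (16 - 569)) = 480549*(-176817 - 553) = 480549*(-177370) = -85234976130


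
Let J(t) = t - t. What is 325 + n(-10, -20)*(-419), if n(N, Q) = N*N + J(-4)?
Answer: -41575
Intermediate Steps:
J(t) = 0
n(N, Q) = N² (n(N, Q) = N*N + 0 = N² + 0 = N²)
325 + n(-10, -20)*(-419) = 325 + (-10)²*(-419) = 325 + 100*(-419) = 325 - 41900 = -41575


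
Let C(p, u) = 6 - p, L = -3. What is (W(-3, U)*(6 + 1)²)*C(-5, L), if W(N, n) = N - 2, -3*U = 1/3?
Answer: -2695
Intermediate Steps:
U = -⅑ (U = -⅓/3 = -⅓*⅓ = -⅑ ≈ -0.11111)
W(N, n) = -2 + N
(W(-3, U)*(6 + 1)²)*C(-5, L) = ((-2 - 3)*(6 + 1)²)*(6 - 1*(-5)) = (-5*7²)*(6 + 5) = -5*49*11 = -245*11 = -2695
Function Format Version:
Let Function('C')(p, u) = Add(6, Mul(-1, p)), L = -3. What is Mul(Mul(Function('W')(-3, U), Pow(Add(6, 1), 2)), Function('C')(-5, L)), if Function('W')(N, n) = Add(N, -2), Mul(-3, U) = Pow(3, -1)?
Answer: -2695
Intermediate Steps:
U = Rational(-1, 9) (U = Mul(Rational(-1, 3), Pow(3, -1)) = Mul(Rational(-1, 3), Rational(1, 3)) = Rational(-1, 9) ≈ -0.11111)
Function('W')(N, n) = Add(-2, N)
Mul(Mul(Function('W')(-3, U), Pow(Add(6, 1), 2)), Function('C')(-5, L)) = Mul(Mul(Add(-2, -3), Pow(Add(6, 1), 2)), Add(6, Mul(-1, -5))) = Mul(Mul(-5, Pow(7, 2)), Add(6, 5)) = Mul(Mul(-5, 49), 11) = Mul(-245, 11) = -2695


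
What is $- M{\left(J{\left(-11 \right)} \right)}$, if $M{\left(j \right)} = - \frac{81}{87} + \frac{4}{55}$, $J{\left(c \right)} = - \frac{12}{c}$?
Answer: $\frac{1369}{1595} \approx 0.85831$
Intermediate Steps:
$M{\left(j \right)} = - \frac{1369}{1595}$ ($M{\left(j \right)} = \left(-81\right) \frac{1}{87} + 4 \cdot \frac{1}{55} = - \frac{27}{29} + \frac{4}{55} = - \frac{1369}{1595}$)
$- M{\left(J{\left(-11 \right)} \right)} = \left(-1\right) \left(- \frac{1369}{1595}\right) = \frac{1369}{1595}$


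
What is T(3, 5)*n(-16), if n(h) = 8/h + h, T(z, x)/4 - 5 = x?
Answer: -660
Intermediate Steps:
T(z, x) = 20 + 4*x
n(h) = h + 8/h
T(3, 5)*n(-16) = (20 + 4*5)*(-16 + 8/(-16)) = (20 + 20)*(-16 + 8*(-1/16)) = 40*(-16 - ½) = 40*(-33/2) = -660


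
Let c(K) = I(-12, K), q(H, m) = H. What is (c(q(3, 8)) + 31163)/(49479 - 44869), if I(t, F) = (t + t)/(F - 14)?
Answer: 342817/50710 ≈ 6.7603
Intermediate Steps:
I(t, F) = 2*t/(-14 + F) (I(t, F) = (2*t)/(-14 + F) = 2*t/(-14 + F))
c(K) = -24/(-14 + K) (c(K) = 2*(-12)/(-14 + K) = -24/(-14 + K))
(c(q(3, 8)) + 31163)/(49479 - 44869) = (-24/(-14 + 3) + 31163)/(49479 - 44869) = (-24/(-11) + 31163)/4610 = (-24*(-1/11) + 31163)*(1/4610) = (24/11 + 31163)*(1/4610) = (342817/11)*(1/4610) = 342817/50710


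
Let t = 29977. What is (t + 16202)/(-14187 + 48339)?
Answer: 15393/11384 ≈ 1.3522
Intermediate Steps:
(t + 16202)/(-14187 + 48339) = (29977 + 16202)/(-14187 + 48339) = 46179/34152 = 46179*(1/34152) = 15393/11384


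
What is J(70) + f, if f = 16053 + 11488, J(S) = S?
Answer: 27611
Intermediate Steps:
f = 27541
J(70) + f = 70 + 27541 = 27611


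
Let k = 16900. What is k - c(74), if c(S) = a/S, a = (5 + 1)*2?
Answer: 625294/37 ≈ 16900.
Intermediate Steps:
a = 12 (a = 6*2 = 12)
c(S) = 12/S
k - c(74) = 16900 - 12/74 = 16900 - 1*6/37 = 16900 - 6/37 = 625294/37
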